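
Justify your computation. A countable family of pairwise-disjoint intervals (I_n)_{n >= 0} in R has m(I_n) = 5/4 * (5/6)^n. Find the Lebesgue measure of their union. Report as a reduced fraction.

By countable additivity of the Lebesgue measure on pairwise disjoint measurable sets,
  m(union_{n >= 0} I_n) = sum_{n >= 0} m(I_n) = sum_{n >= 0} a * r^n,
  with a = 5/4 and r = 5/6.
Since 0 < r = 5/6 < 1, the geometric series converges:
  sum_{n >= 0} a * r^n = a / (1 - r).
  = 5/4 / (1 - 5/6)
  = 5/4 / (1/6)
  = 15/2.

15/2


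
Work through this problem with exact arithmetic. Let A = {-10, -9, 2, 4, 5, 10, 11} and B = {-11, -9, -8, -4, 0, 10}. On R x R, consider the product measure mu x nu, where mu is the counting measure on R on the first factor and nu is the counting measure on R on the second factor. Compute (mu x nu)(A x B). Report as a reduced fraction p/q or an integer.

For a measurable rectangle A x B, the product measure satisfies
  (mu x nu)(A x B) = mu(A) * nu(B).
  mu(A) = 7.
  nu(B) = 6.
  (mu x nu)(A x B) = 7 * 6 = 42.

42


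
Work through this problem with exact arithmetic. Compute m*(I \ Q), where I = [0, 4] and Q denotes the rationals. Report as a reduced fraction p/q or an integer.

The interval I = [0, 4] has m(I) = 4 - 0 = 4 (endpoints are measure-zero, so open/closed/half-open agree). Write I = (I cap Q) u (I \ Q). The rationals in I are countable, so m*(I cap Q) = 0 (cover each rational by intervals whose total length is arbitrarily small). By countable subadditivity m*(I) <= m*(I cap Q) + m*(I \ Q), hence m*(I \ Q) >= m(I) = 4. The reverse inequality m*(I \ Q) <= m*(I) = 4 is trivial since (I \ Q) is a subset of I. Therefore m*(I \ Q) = 4.

4


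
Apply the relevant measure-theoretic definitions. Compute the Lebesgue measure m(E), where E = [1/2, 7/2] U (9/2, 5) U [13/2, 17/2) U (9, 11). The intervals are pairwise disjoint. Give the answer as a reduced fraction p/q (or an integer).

For pairwise disjoint intervals, m(union_i I_i) = sum_i m(I_i),
and m is invariant under swapping open/closed endpoints (single points have measure 0).
So m(E) = sum_i (b_i - a_i).
  I_1 has length 7/2 - 1/2 = 3.
  I_2 has length 5 - 9/2 = 1/2.
  I_3 has length 17/2 - 13/2 = 2.
  I_4 has length 11 - 9 = 2.
Summing:
  m(E) = 3 + 1/2 + 2 + 2 = 15/2.

15/2


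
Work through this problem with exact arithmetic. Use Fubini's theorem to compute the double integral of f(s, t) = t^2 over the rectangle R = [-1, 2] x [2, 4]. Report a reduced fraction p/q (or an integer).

f(s, t) is a tensor product of a function of s and a function of t, and both factors are bounded continuous (hence Lebesgue integrable) on the rectangle, so Fubini's theorem applies:
  integral_R f d(m x m) = (integral_a1^b1 1 ds) * (integral_a2^b2 t^2 dt).
Inner integral in s: integral_{-1}^{2} 1 ds = (2^1 - (-1)^1)/1
  = 3.
Inner integral in t: integral_{2}^{4} t^2 dt = (4^3 - 2^3)/3
  = 56/3.
Product: (3) * (56/3) = 56.

56


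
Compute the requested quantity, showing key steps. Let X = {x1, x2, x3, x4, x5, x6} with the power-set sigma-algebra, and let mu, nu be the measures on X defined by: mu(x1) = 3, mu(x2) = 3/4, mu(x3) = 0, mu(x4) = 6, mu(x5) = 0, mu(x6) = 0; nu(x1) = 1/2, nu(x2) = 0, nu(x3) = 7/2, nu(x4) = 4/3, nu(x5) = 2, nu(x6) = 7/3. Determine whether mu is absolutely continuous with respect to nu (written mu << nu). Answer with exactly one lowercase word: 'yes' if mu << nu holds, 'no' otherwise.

mu << nu means: every nu-null measurable set is also mu-null; equivalently, for every atom x, if nu({x}) = 0 then mu({x}) = 0.
Checking each atom:
  x1: nu = 1/2 > 0 -> no constraint.
  x2: nu = 0, mu = 3/4 > 0 -> violates mu << nu.
  x3: nu = 7/2 > 0 -> no constraint.
  x4: nu = 4/3 > 0 -> no constraint.
  x5: nu = 2 > 0 -> no constraint.
  x6: nu = 7/3 > 0 -> no constraint.
The atom(s) x2 violate the condition (nu = 0 but mu > 0). Therefore mu is NOT absolutely continuous w.r.t. nu.

no


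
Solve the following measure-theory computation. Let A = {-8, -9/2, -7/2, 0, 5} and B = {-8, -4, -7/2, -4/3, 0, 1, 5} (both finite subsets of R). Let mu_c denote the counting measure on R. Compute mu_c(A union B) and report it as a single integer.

Counting measure on a finite set equals cardinality. By inclusion-exclusion, |A union B| = |A| + |B| - |A cap B|.
|A| = 5, |B| = 7, |A cap B| = 4.
So mu_c(A union B) = 5 + 7 - 4 = 8.

8


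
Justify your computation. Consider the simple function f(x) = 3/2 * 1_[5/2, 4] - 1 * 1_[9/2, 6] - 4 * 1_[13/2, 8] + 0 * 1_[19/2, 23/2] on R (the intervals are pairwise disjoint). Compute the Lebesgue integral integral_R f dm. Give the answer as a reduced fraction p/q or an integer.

For a simple function f = sum_i c_i * 1_{A_i} with disjoint A_i,
  integral f dm = sum_i c_i * m(A_i).
Lengths of the A_i:
  m(A_1) = 4 - 5/2 = 3/2.
  m(A_2) = 6 - 9/2 = 3/2.
  m(A_3) = 8 - 13/2 = 3/2.
  m(A_4) = 23/2 - 19/2 = 2.
Contributions c_i * m(A_i):
  (3/2) * (3/2) = 9/4.
  (-1) * (3/2) = -3/2.
  (-4) * (3/2) = -6.
  (0) * (2) = 0.
Total: 9/4 - 3/2 - 6 + 0 = -21/4.

-21/4


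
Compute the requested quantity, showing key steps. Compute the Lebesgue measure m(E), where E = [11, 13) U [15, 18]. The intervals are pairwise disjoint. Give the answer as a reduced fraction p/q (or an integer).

For pairwise disjoint intervals, m(union_i I_i) = sum_i m(I_i),
and m is invariant under swapping open/closed endpoints (single points have measure 0).
So m(E) = sum_i (b_i - a_i).
  I_1 has length 13 - 11 = 2.
  I_2 has length 18 - 15 = 3.
Summing:
  m(E) = 2 + 3 = 5.

5


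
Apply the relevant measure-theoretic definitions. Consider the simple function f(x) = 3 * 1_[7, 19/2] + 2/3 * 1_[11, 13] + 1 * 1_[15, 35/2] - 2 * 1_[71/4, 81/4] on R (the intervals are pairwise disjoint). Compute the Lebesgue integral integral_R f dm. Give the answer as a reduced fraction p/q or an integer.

For a simple function f = sum_i c_i * 1_{A_i} with disjoint A_i,
  integral f dm = sum_i c_i * m(A_i).
Lengths of the A_i:
  m(A_1) = 19/2 - 7 = 5/2.
  m(A_2) = 13 - 11 = 2.
  m(A_3) = 35/2 - 15 = 5/2.
  m(A_4) = 81/4 - 71/4 = 5/2.
Contributions c_i * m(A_i):
  (3) * (5/2) = 15/2.
  (2/3) * (2) = 4/3.
  (1) * (5/2) = 5/2.
  (-2) * (5/2) = -5.
Total: 15/2 + 4/3 + 5/2 - 5 = 19/3.

19/3


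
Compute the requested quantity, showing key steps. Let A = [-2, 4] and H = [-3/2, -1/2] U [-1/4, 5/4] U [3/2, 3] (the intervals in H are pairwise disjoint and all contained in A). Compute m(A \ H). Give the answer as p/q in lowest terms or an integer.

The ambient interval has length m(A) = 4 - (-2) = 6.
Since the holes are disjoint and sit inside A, by finite additivity
  m(H) = sum_i (b_i - a_i), and m(A \ H) = m(A) - m(H).
Computing the hole measures:
  m(H_1) = -1/2 - (-3/2) = 1.
  m(H_2) = 5/4 - (-1/4) = 3/2.
  m(H_3) = 3 - 3/2 = 3/2.
Summed: m(H) = 1 + 3/2 + 3/2 = 4.
So m(A \ H) = 6 - 4 = 2.

2


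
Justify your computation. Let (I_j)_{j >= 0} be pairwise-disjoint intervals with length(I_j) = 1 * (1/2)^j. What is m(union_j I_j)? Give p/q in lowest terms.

By countable additivity of the Lebesgue measure on pairwise disjoint measurable sets,
  m(union_{j >= 0} I_j) = sum_{j >= 0} m(I_j) = sum_{j >= 0} a * r^j,
  with a = 1 and r = 1/2.
Since 0 < r = 1/2 < 1, the geometric series converges:
  sum_{j >= 0} a * r^j = a / (1 - r).
  = 1 / (1 - 1/2)
  = 1 / (1/2)
  = 2.

2


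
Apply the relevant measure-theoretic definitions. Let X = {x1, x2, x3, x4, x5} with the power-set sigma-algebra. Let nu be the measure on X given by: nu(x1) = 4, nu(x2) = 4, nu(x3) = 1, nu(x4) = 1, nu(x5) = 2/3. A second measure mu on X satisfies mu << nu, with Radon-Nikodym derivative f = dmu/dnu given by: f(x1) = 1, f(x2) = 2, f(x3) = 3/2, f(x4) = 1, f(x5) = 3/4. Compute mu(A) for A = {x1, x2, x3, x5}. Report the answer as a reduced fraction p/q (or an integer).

By the defining property of the Radon-Nikodym derivative, for every measurable set A,
  mu(A) = integral_A f dnu.
Since nu is a discrete measure concentrated on the atoms of X, the integral over A reduces to the sum
  mu(A) = sum_{x in A} f(x) * nu({x}).
Computing each term:
  x1: f(x1) * nu(x1) = 1 * 4 = 4.
  x2: f(x2) * nu(x2) = 2 * 4 = 8.
  x3: f(x3) * nu(x3) = 3/2 * 1 = 3/2.
  x5: f(x5) * nu(x5) = 3/4 * 2/3 = 1/2.
Summing: mu(A) = 4 + 8 + 3/2 + 1/2 = 14.

14


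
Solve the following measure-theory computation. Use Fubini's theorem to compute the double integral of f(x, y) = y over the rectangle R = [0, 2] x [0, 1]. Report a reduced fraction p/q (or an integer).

f(x, y) is a tensor product of a function of x and a function of y, and both factors are bounded continuous (hence Lebesgue integrable) on the rectangle, so Fubini's theorem applies:
  integral_R f d(m x m) = (integral_a1^b1 1 dx) * (integral_a2^b2 y dy).
Inner integral in x: integral_{0}^{2} 1 dx = (2^1 - 0^1)/1
  = 2.
Inner integral in y: integral_{0}^{1} y dy = (1^2 - 0^2)/2
  = 1/2.
Product: (2) * (1/2) = 1.

1


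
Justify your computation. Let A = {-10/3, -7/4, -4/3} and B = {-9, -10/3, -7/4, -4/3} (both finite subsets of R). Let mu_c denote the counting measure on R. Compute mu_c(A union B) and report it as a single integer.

Counting measure on a finite set equals cardinality. By inclusion-exclusion, |A union B| = |A| + |B| - |A cap B|.
|A| = 3, |B| = 4, |A cap B| = 3.
So mu_c(A union B) = 3 + 4 - 3 = 4.

4


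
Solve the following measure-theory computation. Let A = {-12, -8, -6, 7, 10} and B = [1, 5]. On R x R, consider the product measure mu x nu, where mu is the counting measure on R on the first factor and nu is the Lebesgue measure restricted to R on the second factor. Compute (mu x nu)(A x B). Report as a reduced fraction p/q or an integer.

For a measurable rectangle A x B, the product measure satisfies
  (mu x nu)(A x B) = mu(A) * nu(B).
  mu(A) = 5.
  nu(B) = 4.
  (mu x nu)(A x B) = 5 * 4 = 20.

20


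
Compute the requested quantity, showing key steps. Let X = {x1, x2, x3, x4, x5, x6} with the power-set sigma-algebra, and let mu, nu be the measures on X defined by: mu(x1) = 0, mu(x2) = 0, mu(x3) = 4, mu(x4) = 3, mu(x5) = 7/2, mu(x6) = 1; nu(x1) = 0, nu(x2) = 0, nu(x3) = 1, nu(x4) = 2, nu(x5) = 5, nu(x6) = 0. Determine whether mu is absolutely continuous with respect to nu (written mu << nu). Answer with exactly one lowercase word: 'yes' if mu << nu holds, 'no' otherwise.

mu << nu means: every nu-null measurable set is also mu-null; equivalently, for every atom x, if nu({x}) = 0 then mu({x}) = 0.
Checking each atom:
  x1: nu = 0, mu = 0 -> consistent with mu << nu.
  x2: nu = 0, mu = 0 -> consistent with mu << nu.
  x3: nu = 1 > 0 -> no constraint.
  x4: nu = 2 > 0 -> no constraint.
  x5: nu = 5 > 0 -> no constraint.
  x6: nu = 0, mu = 1 > 0 -> violates mu << nu.
The atom(s) x6 violate the condition (nu = 0 but mu > 0). Therefore mu is NOT absolutely continuous w.r.t. nu.

no


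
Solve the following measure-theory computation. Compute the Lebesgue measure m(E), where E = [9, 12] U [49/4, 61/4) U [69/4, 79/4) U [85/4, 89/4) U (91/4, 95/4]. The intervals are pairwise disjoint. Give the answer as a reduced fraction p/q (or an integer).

For pairwise disjoint intervals, m(union_i I_i) = sum_i m(I_i),
and m is invariant under swapping open/closed endpoints (single points have measure 0).
So m(E) = sum_i (b_i - a_i).
  I_1 has length 12 - 9 = 3.
  I_2 has length 61/4 - 49/4 = 3.
  I_3 has length 79/4 - 69/4 = 5/2.
  I_4 has length 89/4 - 85/4 = 1.
  I_5 has length 95/4 - 91/4 = 1.
Summing:
  m(E) = 3 + 3 + 5/2 + 1 + 1 = 21/2.

21/2


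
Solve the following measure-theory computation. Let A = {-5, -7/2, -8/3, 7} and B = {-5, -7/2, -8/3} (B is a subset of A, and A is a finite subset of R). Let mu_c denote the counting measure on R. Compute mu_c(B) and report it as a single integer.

Counting measure assigns mu_c(E) = |E| (number of elements) when E is finite.
B has 3 element(s), so mu_c(B) = 3.

3


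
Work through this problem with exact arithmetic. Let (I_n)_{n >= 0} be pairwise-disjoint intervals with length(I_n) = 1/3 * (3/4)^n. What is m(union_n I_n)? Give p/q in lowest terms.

By countable additivity of the Lebesgue measure on pairwise disjoint measurable sets,
  m(union_{n >= 0} I_n) = sum_{n >= 0} m(I_n) = sum_{n >= 0} a * r^n,
  with a = 1/3 and r = 3/4.
Since 0 < r = 3/4 < 1, the geometric series converges:
  sum_{n >= 0} a * r^n = a / (1 - r).
  = 1/3 / (1 - 3/4)
  = 1/3 / (1/4)
  = 4/3.

4/3


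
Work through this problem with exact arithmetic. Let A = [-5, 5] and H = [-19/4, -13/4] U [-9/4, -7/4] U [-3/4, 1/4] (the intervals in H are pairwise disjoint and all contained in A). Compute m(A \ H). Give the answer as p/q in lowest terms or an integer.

The ambient interval has length m(A) = 5 - (-5) = 10.
Since the holes are disjoint and sit inside A, by finite additivity
  m(H) = sum_i (b_i - a_i), and m(A \ H) = m(A) - m(H).
Computing the hole measures:
  m(H_1) = -13/4 - (-19/4) = 3/2.
  m(H_2) = -7/4 - (-9/4) = 1/2.
  m(H_3) = 1/4 - (-3/4) = 1.
Summed: m(H) = 3/2 + 1/2 + 1 = 3.
So m(A \ H) = 10 - 3 = 7.

7


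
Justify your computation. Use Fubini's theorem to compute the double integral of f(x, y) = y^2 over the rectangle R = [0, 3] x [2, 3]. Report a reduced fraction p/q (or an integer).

f(x, y) is a tensor product of a function of x and a function of y, and both factors are bounded continuous (hence Lebesgue integrable) on the rectangle, so Fubini's theorem applies:
  integral_R f d(m x m) = (integral_a1^b1 1 dx) * (integral_a2^b2 y^2 dy).
Inner integral in x: integral_{0}^{3} 1 dx = (3^1 - 0^1)/1
  = 3.
Inner integral in y: integral_{2}^{3} y^2 dy = (3^3 - 2^3)/3
  = 19/3.
Product: (3) * (19/3) = 19.

19


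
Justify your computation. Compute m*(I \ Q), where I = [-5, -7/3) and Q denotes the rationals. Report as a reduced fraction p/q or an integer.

The interval I = [-5, -7/3) has m(I) = -7/3 - (-5) = 8/3 (endpoints are measure-zero, so open/closed/half-open agree). Write I = (I cap Q) u (I \ Q). The rationals in I are countable, so m*(I cap Q) = 0 (cover each rational by intervals whose total length is arbitrarily small). By countable subadditivity m*(I) <= m*(I cap Q) + m*(I \ Q), hence m*(I \ Q) >= m(I) = 8/3. The reverse inequality m*(I \ Q) <= m*(I) = 8/3 is trivial since (I \ Q) is a subset of I. Therefore m*(I \ Q) = 8/3.

8/3


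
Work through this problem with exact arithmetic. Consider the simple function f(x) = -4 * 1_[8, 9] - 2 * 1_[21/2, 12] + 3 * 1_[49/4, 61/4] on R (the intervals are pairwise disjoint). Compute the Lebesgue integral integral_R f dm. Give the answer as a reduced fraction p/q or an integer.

For a simple function f = sum_i c_i * 1_{A_i} with disjoint A_i,
  integral f dm = sum_i c_i * m(A_i).
Lengths of the A_i:
  m(A_1) = 9 - 8 = 1.
  m(A_2) = 12 - 21/2 = 3/2.
  m(A_3) = 61/4 - 49/4 = 3.
Contributions c_i * m(A_i):
  (-4) * (1) = -4.
  (-2) * (3/2) = -3.
  (3) * (3) = 9.
Total: -4 - 3 + 9 = 2.

2


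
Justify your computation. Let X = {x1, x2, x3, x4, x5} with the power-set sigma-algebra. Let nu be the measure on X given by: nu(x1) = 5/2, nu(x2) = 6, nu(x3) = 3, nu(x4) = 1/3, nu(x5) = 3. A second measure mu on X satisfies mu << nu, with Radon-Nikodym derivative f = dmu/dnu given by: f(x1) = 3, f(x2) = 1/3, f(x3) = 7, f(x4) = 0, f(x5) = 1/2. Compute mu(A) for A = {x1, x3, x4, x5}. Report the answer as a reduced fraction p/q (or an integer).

By the defining property of the Radon-Nikodym derivative, for every measurable set A,
  mu(A) = integral_A f dnu.
Since nu is a discrete measure concentrated on the atoms of X, the integral over A reduces to the sum
  mu(A) = sum_{x in A} f(x) * nu({x}).
Computing each term:
  x1: f(x1) * nu(x1) = 3 * 5/2 = 15/2.
  x3: f(x3) * nu(x3) = 7 * 3 = 21.
  x4: f(x4) * nu(x4) = 0 * 1/3 = 0.
  x5: f(x5) * nu(x5) = 1/2 * 3 = 3/2.
Summing: mu(A) = 15/2 + 21 + 0 + 3/2 = 30.

30


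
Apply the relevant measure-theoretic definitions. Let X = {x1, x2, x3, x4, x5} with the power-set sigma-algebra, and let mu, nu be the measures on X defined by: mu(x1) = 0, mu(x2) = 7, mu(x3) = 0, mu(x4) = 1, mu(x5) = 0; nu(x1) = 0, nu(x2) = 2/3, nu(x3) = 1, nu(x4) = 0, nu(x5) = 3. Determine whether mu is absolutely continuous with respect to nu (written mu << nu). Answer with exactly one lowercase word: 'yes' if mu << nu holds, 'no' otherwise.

mu << nu means: every nu-null measurable set is also mu-null; equivalently, for every atom x, if nu({x}) = 0 then mu({x}) = 0.
Checking each atom:
  x1: nu = 0, mu = 0 -> consistent with mu << nu.
  x2: nu = 2/3 > 0 -> no constraint.
  x3: nu = 1 > 0 -> no constraint.
  x4: nu = 0, mu = 1 > 0 -> violates mu << nu.
  x5: nu = 3 > 0 -> no constraint.
The atom(s) x4 violate the condition (nu = 0 but mu > 0). Therefore mu is NOT absolutely continuous w.r.t. nu.

no


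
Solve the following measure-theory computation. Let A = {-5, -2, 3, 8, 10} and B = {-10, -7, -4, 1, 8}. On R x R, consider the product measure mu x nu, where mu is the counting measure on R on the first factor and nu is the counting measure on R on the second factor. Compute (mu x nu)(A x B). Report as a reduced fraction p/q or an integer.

For a measurable rectangle A x B, the product measure satisfies
  (mu x nu)(A x B) = mu(A) * nu(B).
  mu(A) = 5.
  nu(B) = 5.
  (mu x nu)(A x B) = 5 * 5 = 25.

25


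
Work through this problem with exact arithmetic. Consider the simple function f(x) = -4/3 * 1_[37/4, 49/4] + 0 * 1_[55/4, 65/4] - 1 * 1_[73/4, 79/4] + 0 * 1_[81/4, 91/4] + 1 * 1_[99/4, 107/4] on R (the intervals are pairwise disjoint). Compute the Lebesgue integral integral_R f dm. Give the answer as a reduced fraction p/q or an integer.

For a simple function f = sum_i c_i * 1_{A_i} with disjoint A_i,
  integral f dm = sum_i c_i * m(A_i).
Lengths of the A_i:
  m(A_1) = 49/4 - 37/4 = 3.
  m(A_2) = 65/4 - 55/4 = 5/2.
  m(A_3) = 79/4 - 73/4 = 3/2.
  m(A_4) = 91/4 - 81/4 = 5/2.
  m(A_5) = 107/4 - 99/4 = 2.
Contributions c_i * m(A_i):
  (-4/3) * (3) = -4.
  (0) * (5/2) = 0.
  (-1) * (3/2) = -3/2.
  (0) * (5/2) = 0.
  (1) * (2) = 2.
Total: -4 + 0 - 3/2 + 0 + 2 = -7/2.

-7/2


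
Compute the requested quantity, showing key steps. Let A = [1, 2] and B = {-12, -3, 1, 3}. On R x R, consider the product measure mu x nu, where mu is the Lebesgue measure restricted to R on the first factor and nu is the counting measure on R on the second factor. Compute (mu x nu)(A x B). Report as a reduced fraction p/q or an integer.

For a measurable rectangle A x B, the product measure satisfies
  (mu x nu)(A x B) = mu(A) * nu(B).
  mu(A) = 1.
  nu(B) = 4.
  (mu x nu)(A x B) = 1 * 4 = 4.

4


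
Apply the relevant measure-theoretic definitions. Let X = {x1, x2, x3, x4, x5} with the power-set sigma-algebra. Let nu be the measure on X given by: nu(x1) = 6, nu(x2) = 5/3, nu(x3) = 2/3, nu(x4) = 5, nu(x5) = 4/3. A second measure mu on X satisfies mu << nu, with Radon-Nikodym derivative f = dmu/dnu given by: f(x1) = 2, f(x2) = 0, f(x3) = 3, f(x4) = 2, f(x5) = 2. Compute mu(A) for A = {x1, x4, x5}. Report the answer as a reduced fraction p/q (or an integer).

By the defining property of the Radon-Nikodym derivative, for every measurable set A,
  mu(A) = integral_A f dnu.
Since nu is a discrete measure concentrated on the atoms of X, the integral over A reduces to the sum
  mu(A) = sum_{x in A} f(x) * nu({x}).
Computing each term:
  x1: f(x1) * nu(x1) = 2 * 6 = 12.
  x4: f(x4) * nu(x4) = 2 * 5 = 10.
  x5: f(x5) * nu(x5) = 2 * 4/3 = 8/3.
Summing: mu(A) = 12 + 10 + 8/3 = 74/3.

74/3


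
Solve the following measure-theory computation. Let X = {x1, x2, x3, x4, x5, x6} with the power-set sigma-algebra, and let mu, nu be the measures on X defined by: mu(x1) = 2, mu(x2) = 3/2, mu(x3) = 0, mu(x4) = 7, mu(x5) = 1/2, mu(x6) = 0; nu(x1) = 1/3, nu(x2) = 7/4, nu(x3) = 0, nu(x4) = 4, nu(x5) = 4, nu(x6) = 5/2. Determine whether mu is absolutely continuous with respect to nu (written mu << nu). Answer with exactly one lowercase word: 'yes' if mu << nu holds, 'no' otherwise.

mu << nu means: every nu-null measurable set is also mu-null; equivalently, for every atom x, if nu({x}) = 0 then mu({x}) = 0.
Checking each atom:
  x1: nu = 1/3 > 0 -> no constraint.
  x2: nu = 7/4 > 0 -> no constraint.
  x3: nu = 0, mu = 0 -> consistent with mu << nu.
  x4: nu = 4 > 0 -> no constraint.
  x5: nu = 4 > 0 -> no constraint.
  x6: nu = 5/2 > 0 -> no constraint.
No atom violates the condition. Therefore mu << nu.

yes


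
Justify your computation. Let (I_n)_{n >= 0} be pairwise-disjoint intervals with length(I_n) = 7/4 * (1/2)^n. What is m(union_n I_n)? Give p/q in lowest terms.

By countable additivity of the Lebesgue measure on pairwise disjoint measurable sets,
  m(union_{n >= 0} I_n) = sum_{n >= 0} m(I_n) = sum_{n >= 0} a * r^n,
  with a = 7/4 and r = 1/2.
Since 0 < r = 1/2 < 1, the geometric series converges:
  sum_{n >= 0} a * r^n = a / (1 - r).
  = 7/4 / (1 - 1/2)
  = 7/4 / (1/2)
  = 7/2.

7/2


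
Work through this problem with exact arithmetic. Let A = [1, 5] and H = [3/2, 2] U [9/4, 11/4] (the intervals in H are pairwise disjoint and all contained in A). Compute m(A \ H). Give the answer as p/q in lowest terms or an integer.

The ambient interval has length m(A) = 5 - 1 = 4.
Since the holes are disjoint and sit inside A, by finite additivity
  m(H) = sum_i (b_i - a_i), and m(A \ H) = m(A) - m(H).
Computing the hole measures:
  m(H_1) = 2 - 3/2 = 1/2.
  m(H_2) = 11/4 - 9/4 = 1/2.
Summed: m(H) = 1/2 + 1/2 = 1.
So m(A \ H) = 4 - 1 = 3.

3


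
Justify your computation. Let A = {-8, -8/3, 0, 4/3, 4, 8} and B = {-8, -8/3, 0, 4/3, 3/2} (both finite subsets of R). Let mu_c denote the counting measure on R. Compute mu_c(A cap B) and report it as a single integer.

Counting measure on a finite set equals cardinality. mu_c(A cap B) = |A cap B| (elements appearing in both).
Enumerating the elements of A that also lie in B gives 4 element(s).
So mu_c(A cap B) = 4.

4


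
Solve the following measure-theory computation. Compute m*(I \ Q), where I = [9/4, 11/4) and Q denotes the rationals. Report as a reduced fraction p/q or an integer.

The interval I = [9/4, 11/4) has m(I) = 11/4 - 9/4 = 1/2 (endpoints are measure-zero, so open/closed/half-open agree). Write I = (I cap Q) u (I \ Q). The rationals in I are countable, so m*(I cap Q) = 0 (cover each rational by intervals whose total length is arbitrarily small). By countable subadditivity m*(I) <= m*(I cap Q) + m*(I \ Q), hence m*(I \ Q) >= m(I) = 1/2. The reverse inequality m*(I \ Q) <= m*(I) = 1/2 is trivial since (I \ Q) is a subset of I. Therefore m*(I \ Q) = 1/2.

1/2


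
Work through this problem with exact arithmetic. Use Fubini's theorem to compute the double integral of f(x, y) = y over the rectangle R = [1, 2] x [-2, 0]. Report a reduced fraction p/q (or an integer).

f(x, y) is a tensor product of a function of x and a function of y, and both factors are bounded continuous (hence Lebesgue integrable) on the rectangle, so Fubini's theorem applies:
  integral_R f d(m x m) = (integral_a1^b1 1 dx) * (integral_a2^b2 y dy).
Inner integral in x: integral_{1}^{2} 1 dx = (2^1 - 1^1)/1
  = 1.
Inner integral in y: integral_{-2}^{0} y dy = (0^2 - (-2)^2)/2
  = -2.
Product: (1) * (-2) = -2.

-2


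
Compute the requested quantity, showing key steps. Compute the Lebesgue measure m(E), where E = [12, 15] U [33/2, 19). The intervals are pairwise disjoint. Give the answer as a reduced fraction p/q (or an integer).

For pairwise disjoint intervals, m(union_i I_i) = sum_i m(I_i),
and m is invariant under swapping open/closed endpoints (single points have measure 0).
So m(E) = sum_i (b_i - a_i).
  I_1 has length 15 - 12 = 3.
  I_2 has length 19 - 33/2 = 5/2.
Summing:
  m(E) = 3 + 5/2 = 11/2.

11/2


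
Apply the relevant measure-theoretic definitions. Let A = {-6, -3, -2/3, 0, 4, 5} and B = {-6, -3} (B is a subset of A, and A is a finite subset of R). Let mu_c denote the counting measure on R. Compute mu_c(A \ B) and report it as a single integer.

Counting measure assigns mu_c(E) = |E| (number of elements) when E is finite. For B subset A, A \ B is the set of elements of A not in B, so |A \ B| = |A| - |B|.
|A| = 6, |B| = 2, so mu_c(A \ B) = 6 - 2 = 4.

4


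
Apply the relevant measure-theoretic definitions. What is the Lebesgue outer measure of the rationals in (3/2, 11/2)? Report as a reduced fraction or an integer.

Q cap (3/2, 11/2) is countable; list its elements as q_1, q_2, ... . Fix eps > 0 and cover the k-th point by an interval of length eps * 2^(-k). The cover has total length eps * sum_{k>=1} 2^(-k) = eps, so by definition of outer measure m*(Q cap (3/2, 11/2)) <= eps. Since eps was arbitrary and m* >= 0, the outer measure is 0.

0


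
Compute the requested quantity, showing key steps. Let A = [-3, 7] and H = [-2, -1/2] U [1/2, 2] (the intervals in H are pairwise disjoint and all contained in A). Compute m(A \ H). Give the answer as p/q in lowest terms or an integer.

The ambient interval has length m(A) = 7 - (-3) = 10.
Since the holes are disjoint and sit inside A, by finite additivity
  m(H) = sum_i (b_i - a_i), and m(A \ H) = m(A) - m(H).
Computing the hole measures:
  m(H_1) = -1/2 - (-2) = 3/2.
  m(H_2) = 2 - 1/2 = 3/2.
Summed: m(H) = 3/2 + 3/2 = 3.
So m(A \ H) = 10 - 3 = 7.

7


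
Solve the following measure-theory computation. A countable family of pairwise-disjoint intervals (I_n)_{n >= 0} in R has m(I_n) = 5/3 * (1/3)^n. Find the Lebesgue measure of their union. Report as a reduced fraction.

By countable additivity of the Lebesgue measure on pairwise disjoint measurable sets,
  m(union_{n >= 0} I_n) = sum_{n >= 0} m(I_n) = sum_{n >= 0} a * r^n,
  with a = 5/3 and r = 1/3.
Since 0 < r = 1/3 < 1, the geometric series converges:
  sum_{n >= 0} a * r^n = a / (1 - r).
  = 5/3 / (1 - 1/3)
  = 5/3 / (2/3)
  = 5/2.

5/2


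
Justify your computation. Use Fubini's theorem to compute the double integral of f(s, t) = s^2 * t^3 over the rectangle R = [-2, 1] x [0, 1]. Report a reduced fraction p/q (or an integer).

f(s, t) is a tensor product of a function of s and a function of t, and both factors are bounded continuous (hence Lebesgue integrable) on the rectangle, so Fubini's theorem applies:
  integral_R f d(m x m) = (integral_a1^b1 s^2 ds) * (integral_a2^b2 t^3 dt).
Inner integral in s: integral_{-2}^{1} s^2 ds = (1^3 - (-2)^3)/3
  = 3.
Inner integral in t: integral_{0}^{1} t^3 dt = (1^4 - 0^4)/4
  = 1/4.
Product: (3) * (1/4) = 3/4.

3/4


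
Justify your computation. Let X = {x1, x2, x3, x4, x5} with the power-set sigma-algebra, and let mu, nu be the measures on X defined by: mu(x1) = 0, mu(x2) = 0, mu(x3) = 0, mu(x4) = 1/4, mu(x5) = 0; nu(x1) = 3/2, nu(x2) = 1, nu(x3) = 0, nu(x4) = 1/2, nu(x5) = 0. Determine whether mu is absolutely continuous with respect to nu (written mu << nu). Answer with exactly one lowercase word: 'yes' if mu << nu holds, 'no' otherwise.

mu << nu means: every nu-null measurable set is also mu-null; equivalently, for every atom x, if nu({x}) = 0 then mu({x}) = 0.
Checking each atom:
  x1: nu = 3/2 > 0 -> no constraint.
  x2: nu = 1 > 0 -> no constraint.
  x3: nu = 0, mu = 0 -> consistent with mu << nu.
  x4: nu = 1/2 > 0 -> no constraint.
  x5: nu = 0, mu = 0 -> consistent with mu << nu.
No atom violates the condition. Therefore mu << nu.

yes


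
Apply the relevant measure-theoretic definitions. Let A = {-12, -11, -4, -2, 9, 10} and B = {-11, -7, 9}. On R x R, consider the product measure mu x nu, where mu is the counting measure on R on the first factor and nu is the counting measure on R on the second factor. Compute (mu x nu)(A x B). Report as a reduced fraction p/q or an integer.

For a measurable rectangle A x B, the product measure satisfies
  (mu x nu)(A x B) = mu(A) * nu(B).
  mu(A) = 6.
  nu(B) = 3.
  (mu x nu)(A x B) = 6 * 3 = 18.

18


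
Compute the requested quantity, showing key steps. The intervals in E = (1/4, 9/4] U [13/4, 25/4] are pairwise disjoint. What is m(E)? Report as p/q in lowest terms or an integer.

For pairwise disjoint intervals, m(union_i I_i) = sum_i m(I_i),
and m is invariant under swapping open/closed endpoints (single points have measure 0).
So m(E) = sum_i (b_i - a_i).
  I_1 has length 9/4 - 1/4 = 2.
  I_2 has length 25/4 - 13/4 = 3.
Summing:
  m(E) = 2 + 3 = 5.

5


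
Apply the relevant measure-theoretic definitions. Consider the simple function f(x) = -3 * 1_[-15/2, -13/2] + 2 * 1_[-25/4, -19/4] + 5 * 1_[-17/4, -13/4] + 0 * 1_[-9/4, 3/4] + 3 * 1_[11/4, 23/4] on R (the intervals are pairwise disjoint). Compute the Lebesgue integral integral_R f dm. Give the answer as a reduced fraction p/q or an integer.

For a simple function f = sum_i c_i * 1_{A_i} with disjoint A_i,
  integral f dm = sum_i c_i * m(A_i).
Lengths of the A_i:
  m(A_1) = -13/2 - (-15/2) = 1.
  m(A_2) = -19/4 - (-25/4) = 3/2.
  m(A_3) = -13/4 - (-17/4) = 1.
  m(A_4) = 3/4 - (-9/4) = 3.
  m(A_5) = 23/4 - 11/4 = 3.
Contributions c_i * m(A_i):
  (-3) * (1) = -3.
  (2) * (3/2) = 3.
  (5) * (1) = 5.
  (0) * (3) = 0.
  (3) * (3) = 9.
Total: -3 + 3 + 5 + 0 + 9 = 14.

14


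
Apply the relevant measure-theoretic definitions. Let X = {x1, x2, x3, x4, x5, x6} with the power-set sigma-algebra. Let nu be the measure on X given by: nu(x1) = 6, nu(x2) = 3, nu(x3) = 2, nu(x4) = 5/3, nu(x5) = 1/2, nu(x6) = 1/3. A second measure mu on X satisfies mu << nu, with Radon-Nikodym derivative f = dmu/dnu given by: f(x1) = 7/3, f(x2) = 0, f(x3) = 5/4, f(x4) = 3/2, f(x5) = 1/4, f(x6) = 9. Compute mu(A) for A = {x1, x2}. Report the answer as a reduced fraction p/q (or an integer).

By the defining property of the Radon-Nikodym derivative, for every measurable set A,
  mu(A) = integral_A f dnu.
Since nu is a discrete measure concentrated on the atoms of X, the integral over A reduces to the sum
  mu(A) = sum_{x in A} f(x) * nu({x}).
Computing each term:
  x1: f(x1) * nu(x1) = 7/3 * 6 = 14.
  x2: f(x2) * nu(x2) = 0 * 3 = 0.
Summing: mu(A) = 14 + 0 = 14.

14


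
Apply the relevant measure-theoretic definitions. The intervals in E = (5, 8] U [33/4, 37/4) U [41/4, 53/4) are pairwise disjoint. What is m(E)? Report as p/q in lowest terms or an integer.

For pairwise disjoint intervals, m(union_i I_i) = sum_i m(I_i),
and m is invariant under swapping open/closed endpoints (single points have measure 0).
So m(E) = sum_i (b_i - a_i).
  I_1 has length 8 - 5 = 3.
  I_2 has length 37/4 - 33/4 = 1.
  I_3 has length 53/4 - 41/4 = 3.
Summing:
  m(E) = 3 + 1 + 3 = 7.

7


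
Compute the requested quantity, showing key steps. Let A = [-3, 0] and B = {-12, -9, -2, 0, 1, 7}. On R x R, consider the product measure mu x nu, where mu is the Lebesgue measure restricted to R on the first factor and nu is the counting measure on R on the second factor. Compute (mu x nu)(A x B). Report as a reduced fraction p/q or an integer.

For a measurable rectangle A x B, the product measure satisfies
  (mu x nu)(A x B) = mu(A) * nu(B).
  mu(A) = 3.
  nu(B) = 6.
  (mu x nu)(A x B) = 3 * 6 = 18.

18


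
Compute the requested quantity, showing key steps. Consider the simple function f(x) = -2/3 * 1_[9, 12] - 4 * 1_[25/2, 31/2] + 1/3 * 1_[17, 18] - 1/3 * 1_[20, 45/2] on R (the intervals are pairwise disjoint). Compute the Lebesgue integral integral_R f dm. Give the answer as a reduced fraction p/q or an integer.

For a simple function f = sum_i c_i * 1_{A_i} with disjoint A_i,
  integral f dm = sum_i c_i * m(A_i).
Lengths of the A_i:
  m(A_1) = 12 - 9 = 3.
  m(A_2) = 31/2 - 25/2 = 3.
  m(A_3) = 18 - 17 = 1.
  m(A_4) = 45/2 - 20 = 5/2.
Contributions c_i * m(A_i):
  (-2/3) * (3) = -2.
  (-4) * (3) = -12.
  (1/3) * (1) = 1/3.
  (-1/3) * (5/2) = -5/6.
Total: -2 - 12 + 1/3 - 5/6 = -29/2.

-29/2


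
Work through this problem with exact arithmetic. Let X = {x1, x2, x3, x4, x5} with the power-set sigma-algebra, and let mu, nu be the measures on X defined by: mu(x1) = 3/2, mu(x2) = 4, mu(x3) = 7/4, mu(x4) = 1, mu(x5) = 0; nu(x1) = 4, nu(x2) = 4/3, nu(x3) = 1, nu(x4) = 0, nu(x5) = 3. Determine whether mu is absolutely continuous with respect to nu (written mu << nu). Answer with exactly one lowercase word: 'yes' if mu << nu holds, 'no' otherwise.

mu << nu means: every nu-null measurable set is also mu-null; equivalently, for every atom x, if nu({x}) = 0 then mu({x}) = 0.
Checking each atom:
  x1: nu = 4 > 0 -> no constraint.
  x2: nu = 4/3 > 0 -> no constraint.
  x3: nu = 1 > 0 -> no constraint.
  x4: nu = 0, mu = 1 > 0 -> violates mu << nu.
  x5: nu = 3 > 0 -> no constraint.
The atom(s) x4 violate the condition (nu = 0 but mu > 0). Therefore mu is NOT absolutely continuous w.r.t. nu.

no


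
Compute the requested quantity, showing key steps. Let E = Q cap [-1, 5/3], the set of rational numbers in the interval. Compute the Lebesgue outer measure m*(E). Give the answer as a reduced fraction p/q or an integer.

E = Q cap [-1, 5/3] is a subset of Q, which is countable. Enumerate Q = {q_1, q_2, ...}; for any eps > 0, cover q_k by the open interval (q_k - eps/2^(k+1), q_k + eps/2^(k+1)), of length eps/2^k. The total cover length is sum_{k>=1} eps/2^k = eps. Hence m*(E) <= m*(Q) <= eps for every eps > 0, and since outer measure is non-negative, m*(E) = 0.

0


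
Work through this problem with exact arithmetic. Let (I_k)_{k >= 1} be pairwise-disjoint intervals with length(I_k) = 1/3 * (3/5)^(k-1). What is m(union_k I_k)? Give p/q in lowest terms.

By countable additivity of the Lebesgue measure on pairwise disjoint measurable sets,
  m(union_{k >= 1} I_k) = sum_{k >= 1} m(I_k) = sum_{k >= 1} a * r^(k-1),
  with a = 1/3 and r = 3/5.
Since 0 < r = 3/5 < 1, the geometric series converges:
  sum_{k >= 1} a * r^(k-1) = a / (1 - r).
  = 1/3 / (1 - 3/5)
  = 1/3 / (2/5)
  = 5/6.

5/6


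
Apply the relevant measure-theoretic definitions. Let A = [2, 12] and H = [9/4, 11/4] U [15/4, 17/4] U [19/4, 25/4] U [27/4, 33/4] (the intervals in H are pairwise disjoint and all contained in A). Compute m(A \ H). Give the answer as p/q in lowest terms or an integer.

The ambient interval has length m(A) = 12 - 2 = 10.
Since the holes are disjoint and sit inside A, by finite additivity
  m(H) = sum_i (b_i - a_i), and m(A \ H) = m(A) - m(H).
Computing the hole measures:
  m(H_1) = 11/4 - 9/4 = 1/2.
  m(H_2) = 17/4 - 15/4 = 1/2.
  m(H_3) = 25/4 - 19/4 = 3/2.
  m(H_4) = 33/4 - 27/4 = 3/2.
Summed: m(H) = 1/2 + 1/2 + 3/2 + 3/2 = 4.
So m(A \ H) = 10 - 4 = 6.

6


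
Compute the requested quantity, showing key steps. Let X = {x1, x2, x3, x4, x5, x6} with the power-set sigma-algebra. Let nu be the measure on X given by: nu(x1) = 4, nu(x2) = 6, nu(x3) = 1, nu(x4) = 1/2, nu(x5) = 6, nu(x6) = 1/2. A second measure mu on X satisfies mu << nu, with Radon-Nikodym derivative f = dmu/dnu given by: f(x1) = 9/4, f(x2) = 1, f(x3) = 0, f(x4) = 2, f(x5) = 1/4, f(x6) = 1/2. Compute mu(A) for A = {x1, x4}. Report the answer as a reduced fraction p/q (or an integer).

By the defining property of the Radon-Nikodym derivative, for every measurable set A,
  mu(A) = integral_A f dnu.
Since nu is a discrete measure concentrated on the atoms of X, the integral over A reduces to the sum
  mu(A) = sum_{x in A} f(x) * nu({x}).
Computing each term:
  x1: f(x1) * nu(x1) = 9/4 * 4 = 9.
  x4: f(x4) * nu(x4) = 2 * 1/2 = 1.
Summing: mu(A) = 9 + 1 = 10.

10


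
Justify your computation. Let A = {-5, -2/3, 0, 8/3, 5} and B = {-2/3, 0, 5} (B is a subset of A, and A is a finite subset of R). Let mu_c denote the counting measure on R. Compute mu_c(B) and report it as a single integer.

Counting measure assigns mu_c(E) = |E| (number of elements) when E is finite.
B has 3 element(s), so mu_c(B) = 3.

3


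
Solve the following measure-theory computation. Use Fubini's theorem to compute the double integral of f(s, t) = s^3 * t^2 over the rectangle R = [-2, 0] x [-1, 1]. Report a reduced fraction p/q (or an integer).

f(s, t) is a tensor product of a function of s and a function of t, and both factors are bounded continuous (hence Lebesgue integrable) on the rectangle, so Fubini's theorem applies:
  integral_R f d(m x m) = (integral_a1^b1 s^3 ds) * (integral_a2^b2 t^2 dt).
Inner integral in s: integral_{-2}^{0} s^3 ds = (0^4 - (-2)^4)/4
  = -4.
Inner integral in t: integral_{-1}^{1} t^2 dt = (1^3 - (-1)^3)/3
  = 2/3.
Product: (-4) * (2/3) = -8/3.

-8/3


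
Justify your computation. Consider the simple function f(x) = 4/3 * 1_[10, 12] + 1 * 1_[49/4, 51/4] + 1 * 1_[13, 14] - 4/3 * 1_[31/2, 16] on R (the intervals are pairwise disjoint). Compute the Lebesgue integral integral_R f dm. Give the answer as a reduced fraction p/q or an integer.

For a simple function f = sum_i c_i * 1_{A_i} with disjoint A_i,
  integral f dm = sum_i c_i * m(A_i).
Lengths of the A_i:
  m(A_1) = 12 - 10 = 2.
  m(A_2) = 51/4 - 49/4 = 1/2.
  m(A_3) = 14 - 13 = 1.
  m(A_4) = 16 - 31/2 = 1/2.
Contributions c_i * m(A_i):
  (4/3) * (2) = 8/3.
  (1) * (1/2) = 1/2.
  (1) * (1) = 1.
  (-4/3) * (1/2) = -2/3.
Total: 8/3 + 1/2 + 1 - 2/3 = 7/2.

7/2


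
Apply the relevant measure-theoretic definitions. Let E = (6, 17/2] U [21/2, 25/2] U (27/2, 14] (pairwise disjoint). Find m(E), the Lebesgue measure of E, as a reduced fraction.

For pairwise disjoint intervals, m(union_i I_i) = sum_i m(I_i),
and m is invariant under swapping open/closed endpoints (single points have measure 0).
So m(E) = sum_i (b_i - a_i).
  I_1 has length 17/2 - 6 = 5/2.
  I_2 has length 25/2 - 21/2 = 2.
  I_3 has length 14 - 27/2 = 1/2.
Summing:
  m(E) = 5/2 + 2 + 1/2 = 5.

5


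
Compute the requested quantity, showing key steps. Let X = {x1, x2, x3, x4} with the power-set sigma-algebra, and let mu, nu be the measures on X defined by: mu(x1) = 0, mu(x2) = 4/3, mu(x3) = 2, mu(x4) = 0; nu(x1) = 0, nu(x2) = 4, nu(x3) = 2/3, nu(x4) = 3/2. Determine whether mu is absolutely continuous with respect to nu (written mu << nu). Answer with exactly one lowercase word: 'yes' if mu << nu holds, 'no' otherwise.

mu << nu means: every nu-null measurable set is also mu-null; equivalently, for every atom x, if nu({x}) = 0 then mu({x}) = 0.
Checking each atom:
  x1: nu = 0, mu = 0 -> consistent with mu << nu.
  x2: nu = 4 > 0 -> no constraint.
  x3: nu = 2/3 > 0 -> no constraint.
  x4: nu = 3/2 > 0 -> no constraint.
No atom violates the condition. Therefore mu << nu.

yes


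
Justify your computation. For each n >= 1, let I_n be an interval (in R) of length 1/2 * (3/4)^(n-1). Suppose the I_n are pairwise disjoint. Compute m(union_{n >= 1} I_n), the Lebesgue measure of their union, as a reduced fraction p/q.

By countable additivity of the Lebesgue measure on pairwise disjoint measurable sets,
  m(union_{n >= 1} I_n) = sum_{n >= 1} m(I_n) = sum_{n >= 1} a * r^(n-1),
  with a = 1/2 and r = 3/4.
Since 0 < r = 3/4 < 1, the geometric series converges:
  sum_{n >= 1} a * r^(n-1) = a / (1 - r).
  = 1/2 / (1 - 3/4)
  = 1/2 / (1/4)
  = 2.

2


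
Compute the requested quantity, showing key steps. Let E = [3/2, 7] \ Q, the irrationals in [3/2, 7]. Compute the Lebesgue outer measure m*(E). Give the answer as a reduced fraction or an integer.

The interval I = [3/2, 7] has m(I) = 7 - 3/2 = 11/2 (endpoints are measure-zero, so open/closed/half-open agree). Write I = (I cap Q) u (I \ Q). The rationals in I are countable, so m*(I cap Q) = 0 (cover each rational by intervals whose total length is arbitrarily small). By countable subadditivity m*(I) <= m*(I cap Q) + m*(I \ Q), hence m*(I \ Q) >= m(I) = 11/2. The reverse inequality m*(I \ Q) <= m*(I) = 11/2 is trivial since (I \ Q) is a subset of I. Therefore m*(I \ Q) = 11/2.

11/2


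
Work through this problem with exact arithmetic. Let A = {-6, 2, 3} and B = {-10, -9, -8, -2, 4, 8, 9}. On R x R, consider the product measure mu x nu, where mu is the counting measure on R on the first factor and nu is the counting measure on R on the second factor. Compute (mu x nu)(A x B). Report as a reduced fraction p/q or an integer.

For a measurable rectangle A x B, the product measure satisfies
  (mu x nu)(A x B) = mu(A) * nu(B).
  mu(A) = 3.
  nu(B) = 7.
  (mu x nu)(A x B) = 3 * 7 = 21.

21


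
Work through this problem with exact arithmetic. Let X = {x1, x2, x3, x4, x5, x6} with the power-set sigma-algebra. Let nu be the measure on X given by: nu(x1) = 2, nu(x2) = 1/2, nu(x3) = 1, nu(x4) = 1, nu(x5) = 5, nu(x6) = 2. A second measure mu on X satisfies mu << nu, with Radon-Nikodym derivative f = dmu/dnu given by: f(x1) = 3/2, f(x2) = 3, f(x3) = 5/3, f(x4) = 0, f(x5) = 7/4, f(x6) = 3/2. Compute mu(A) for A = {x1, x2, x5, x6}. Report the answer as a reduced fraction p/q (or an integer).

By the defining property of the Radon-Nikodym derivative, for every measurable set A,
  mu(A) = integral_A f dnu.
Since nu is a discrete measure concentrated on the atoms of X, the integral over A reduces to the sum
  mu(A) = sum_{x in A} f(x) * nu({x}).
Computing each term:
  x1: f(x1) * nu(x1) = 3/2 * 2 = 3.
  x2: f(x2) * nu(x2) = 3 * 1/2 = 3/2.
  x5: f(x5) * nu(x5) = 7/4 * 5 = 35/4.
  x6: f(x6) * nu(x6) = 3/2 * 2 = 3.
Summing: mu(A) = 3 + 3/2 + 35/4 + 3 = 65/4.

65/4
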